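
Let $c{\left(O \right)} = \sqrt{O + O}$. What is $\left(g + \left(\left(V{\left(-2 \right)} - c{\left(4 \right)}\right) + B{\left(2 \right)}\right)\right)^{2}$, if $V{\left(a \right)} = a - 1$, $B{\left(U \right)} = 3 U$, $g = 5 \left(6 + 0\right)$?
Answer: $1097 - 132 \sqrt{2} \approx 910.32$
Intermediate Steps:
$g = 30$ ($g = 5 \cdot 6 = 30$)
$V{\left(a \right)} = -1 + a$
$c{\left(O \right)} = \sqrt{2} \sqrt{O}$ ($c{\left(O \right)} = \sqrt{2 O} = \sqrt{2} \sqrt{O}$)
$\left(g + \left(\left(V{\left(-2 \right)} - c{\left(4 \right)}\right) + B{\left(2 \right)}\right)\right)^{2} = \left(30 + \left(\left(\left(-1 - 2\right) - \sqrt{2} \sqrt{4}\right) + 3 \cdot 2\right)\right)^{2} = \left(30 + \left(\left(-3 - \sqrt{2} \cdot 2\right) + 6\right)\right)^{2} = \left(30 + \left(\left(-3 - 2 \sqrt{2}\right) + 6\right)\right)^{2} = \left(30 + \left(3 - 2 \sqrt{2}\right)\right)^{2} = \left(33 - 2 \sqrt{2}\right)^{2}$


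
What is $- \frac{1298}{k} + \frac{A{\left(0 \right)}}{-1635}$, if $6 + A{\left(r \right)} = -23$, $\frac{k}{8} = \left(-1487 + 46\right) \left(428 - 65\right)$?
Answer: $\frac{1870871}{103665540} \approx 0.018047$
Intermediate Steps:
$k = -4184664$ ($k = 8 \left(-1487 + 46\right) \left(428 - 65\right) = 8 \left(\left(-1441\right) 363\right) = 8 \left(-523083\right) = -4184664$)
$A{\left(r \right)} = -29$ ($A{\left(r \right)} = -6 - 23 = -29$)
$- \frac{1298}{k} + \frac{A{\left(0 \right)}}{-1635} = - \frac{1298}{-4184664} - \frac{29}{-1635} = \left(-1298\right) \left(- \frac{1}{4184664}\right) - - \frac{29}{1635} = \frac{59}{190212} + \frac{29}{1635} = \frac{1870871}{103665540}$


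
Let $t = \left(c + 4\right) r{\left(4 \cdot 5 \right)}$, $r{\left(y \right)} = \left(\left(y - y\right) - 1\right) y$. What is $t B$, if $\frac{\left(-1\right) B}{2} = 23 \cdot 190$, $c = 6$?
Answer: $1748000$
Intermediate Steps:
$B = -8740$ ($B = - 2 \cdot 23 \cdot 190 = \left(-2\right) 4370 = -8740$)
$r{\left(y \right)} = - y$ ($r{\left(y \right)} = \left(0 - 1\right) y = - y$)
$t = -200$ ($t = \left(6 + 4\right) \left(- 4 \cdot 5\right) = 10 \left(\left(-1\right) 20\right) = 10 \left(-20\right) = -200$)
$t B = \left(-200\right) \left(-8740\right) = 1748000$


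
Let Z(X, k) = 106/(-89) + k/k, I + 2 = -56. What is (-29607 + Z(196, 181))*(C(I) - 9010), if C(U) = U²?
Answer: 14877435840/89 ≈ 1.6716e+8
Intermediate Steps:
I = -58 (I = -2 - 56 = -58)
Z(X, k) = -17/89 (Z(X, k) = 106*(-1/89) + 1 = -106/89 + 1 = -17/89)
(-29607 + Z(196, 181))*(C(I) - 9010) = (-29607 - 17/89)*((-58)² - 9010) = -2635040*(3364 - 9010)/89 = -2635040/89*(-5646) = 14877435840/89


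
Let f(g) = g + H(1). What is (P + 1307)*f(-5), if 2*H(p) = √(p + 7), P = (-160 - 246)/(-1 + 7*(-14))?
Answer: -648995/99 + 129799*√2/99 ≈ -4701.3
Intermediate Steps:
P = 406/99 (P = -406/(-1 - 98) = -406/(-99) = -406*(-1/99) = 406/99 ≈ 4.1010)
H(p) = √(7 + p)/2 (H(p) = √(p + 7)/2 = √(7 + p)/2)
f(g) = g + √2 (f(g) = g + √(7 + 1)/2 = g + √8/2 = g + (2*√2)/2 = g + √2)
(P + 1307)*f(-5) = (406/99 + 1307)*(-5 + √2) = 129799*(-5 + √2)/99 = -648995/99 + 129799*√2/99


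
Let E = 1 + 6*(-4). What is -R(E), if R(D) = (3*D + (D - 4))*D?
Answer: -2208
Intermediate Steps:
E = -23 (E = 1 - 24 = -23)
R(D) = D*(-4 + 4*D) (R(D) = (3*D + (-4 + D))*D = (-4 + 4*D)*D = D*(-4 + 4*D))
-R(E) = -4*(-23)*(-1 - 23) = -4*(-23)*(-24) = -1*2208 = -2208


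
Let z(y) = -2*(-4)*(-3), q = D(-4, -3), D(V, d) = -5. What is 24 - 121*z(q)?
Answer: 2928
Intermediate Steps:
q = -5
z(y) = -24 (z(y) = 8*(-3) = -24)
24 - 121*z(q) = 24 - 121*(-24) = 24 + 2904 = 2928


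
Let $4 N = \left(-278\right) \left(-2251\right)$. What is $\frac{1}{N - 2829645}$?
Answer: $- \frac{2}{5346401} \approx -3.7408 \cdot 10^{-7}$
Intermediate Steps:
$N = \frac{312889}{2}$ ($N = \frac{\left(-278\right) \left(-2251\right)}{4} = \frac{1}{4} \cdot 625778 = \frac{312889}{2} \approx 1.5644 \cdot 10^{5}$)
$\frac{1}{N - 2829645} = \frac{1}{\frac{312889}{2} - 2829645} = \frac{1}{- \frac{5346401}{2}} = - \frac{2}{5346401}$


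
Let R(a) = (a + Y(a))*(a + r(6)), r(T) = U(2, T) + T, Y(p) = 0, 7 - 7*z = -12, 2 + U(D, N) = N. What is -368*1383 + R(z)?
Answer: -24936565/49 ≈ -5.0891e+5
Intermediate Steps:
U(D, N) = -2 + N
z = 19/7 (z = 1 - 1/7*(-12) = 1 + 12/7 = 19/7 ≈ 2.7143)
r(T) = -2 + 2*T (r(T) = (-2 + T) + T = -2 + 2*T)
R(a) = a*(10 + a) (R(a) = (a + 0)*(a + (-2 + 2*6)) = a*(a + (-2 + 12)) = a*(a + 10) = a*(10 + a))
-368*1383 + R(z) = -368*1383 + 19*(10 + 19/7)/7 = -508944 + (19/7)*(89/7) = -508944 + 1691/49 = -24936565/49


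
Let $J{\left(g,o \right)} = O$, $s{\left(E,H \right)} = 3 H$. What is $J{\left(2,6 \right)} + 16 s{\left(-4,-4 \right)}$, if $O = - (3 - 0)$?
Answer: $-195$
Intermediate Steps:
$O = -3$ ($O = - (3 + 0) = \left(-1\right) 3 = -3$)
$J{\left(g,o \right)} = -3$
$J{\left(2,6 \right)} + 16 s{\left(-4,-4 \right)} = -3 + 16 \cdot 3 \left(-4\right) = -3 + 16 \left(-12\right) = -3 - 192 = -195$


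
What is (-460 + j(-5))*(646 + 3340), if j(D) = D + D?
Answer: -1873420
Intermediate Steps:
j(D) = 2*D
(-460 + j(-5))*(646 + 3340) = (-460 + 2*(-5))*(646 + 3340) = (-460 - 10)*3986 = -470*3986 = -1873420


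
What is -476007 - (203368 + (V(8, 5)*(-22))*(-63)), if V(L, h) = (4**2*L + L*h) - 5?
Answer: -905293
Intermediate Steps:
V(L, h) = -5 + 16*L + L*h (V(L, h) = (16*L + L*h) - 5 = -5 + 16*L + L*h)
-476007 - (203368 + (V(8, 5)*(-22))*(-63)) = -476007 - (203368 + ((-5 + 16*8 + 8*5)*(-22))*(-63)) = -476007 - (203368 + ((-5 + 128 + 40)*(-22))*(-63)) = -476007 - (203368 + (163*(-22))*(-63)) = -476007 - (203368 - 3586*(-63)) = -476007 - (203368 + 225918) = -476007 - 1*429286 = -476007 - 429286 = -905293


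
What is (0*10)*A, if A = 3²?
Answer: 0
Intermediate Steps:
A = 9
(0*10)*A = (0*10)*9 = 0*9 = 0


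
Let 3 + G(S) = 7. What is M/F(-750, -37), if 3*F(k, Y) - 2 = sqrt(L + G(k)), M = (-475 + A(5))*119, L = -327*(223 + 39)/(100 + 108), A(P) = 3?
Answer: -11682944/14279 + 112336*I*sqrt(1102946)/14279 ≈ -818.19 + 8262.3*I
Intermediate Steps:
G(S) = 4 (G(S) = -3 + 7 = 4)
L = -42837/104 (L = -327/(208/262) = -327/(208*(1/262)) = -327/104/131 = -327*131/104 = -42837/104 ≈ -411.89)
M = -56168 (M = (-475 + 3)*119 = -472*119 = -56168)
F(k, Y) = 2/3 + I*sqrt(1102946)/156 (F(k, Y) = 2/3 + sqrt(-42837/104 + 4)/3 = 2/3 + sqrt(-42421/104)/3 = 2/3 + (I*sqrt(1102946)/52)/3 = 2/3 + I*sqrt(1102946)/156)
M/F(-750, -37) = -56168/(2/3 + I*sqrt(1102946)/156)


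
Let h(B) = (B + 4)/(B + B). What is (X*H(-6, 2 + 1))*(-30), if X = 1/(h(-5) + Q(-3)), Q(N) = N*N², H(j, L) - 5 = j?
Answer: -300/269 ≈ -1.1152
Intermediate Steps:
H(j, L) = 5 + j
Q(N) = N³
h(B) = (4 + B)/(2*B) (h(B) = (4 + B)/((2*B)) = (4 + B)*(1/(2*B)) = (4 + B)/(2*B))
X = -10/269 (X = 1/((½)*(4 - 5)/(-5) + (-3)³) = 1/((½)*(-⅕)*(-1) - 27) = 1/(⅒ - 27) = 1/(-269/10) = -10/269 ≈ -0.037175)
(X*H(-6, 2 + 1))*(-30) = -10*(5 - 6)/269*(-30) = -10/269*(-1)*(-30) = (10/269)*(-30) = -300/269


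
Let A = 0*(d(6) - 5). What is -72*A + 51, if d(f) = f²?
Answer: 51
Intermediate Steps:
A = 0 (A = 0*(6² - 5) = 0*(36 - 5) = 0*31 = 0)
-72*A + 51 = -72*0 + 51 = 0 + 51 = 51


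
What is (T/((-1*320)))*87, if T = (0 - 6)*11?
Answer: 2871/160 ≈ 17.944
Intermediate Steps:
T = -66 (T = -6*11 = -66)
(T/((-1*320)))*87 = -66/((-1*320))*87 = -66/(-320)*87 = -66*(-1/320)*87 = (33/160)*87 = 2871/160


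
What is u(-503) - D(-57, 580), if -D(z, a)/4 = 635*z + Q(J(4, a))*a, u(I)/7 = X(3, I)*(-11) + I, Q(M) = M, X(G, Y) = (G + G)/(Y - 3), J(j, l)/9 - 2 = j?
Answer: -529462/23 ≈ -23020.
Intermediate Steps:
J(j, l) = 18 + 9*j
X(G, Y) = 2*G/(-3 + Y) (X(G, Y) = (2*G)/(-3 + Y) = 2*G/(-3 + Y))
u(I) = -462/(-3 + I) + 7*I (u(I) = 7*((2*3/(-3 + I))*(-11) + I) = 7*((6/(-3 + I))*(-11) + I) = 7*(-66/(-3 + I) + I) = 7*(I - 66/(-3 + I)) = -462/(-3 + I) + 7*I)
D(z, a) = -2540*z - 216*a (D(z, a) = -4*(635*z + (18 + 9*4)*a) = -4*(635*z + (18 + 36)*a) = -4*(635*z + 54*a) = -4*(54*a + 635*z) = -2540*z - 216*a)
u(-503) - D(-57, 580) = 7*(-66 - 503*(-3 - 503))/(-3 - 503) - (-2540*(-57) - 216*580) = 7*(-66 - 503*(-506))/(-506) - (144780 - 125280) = 7*(-1/506)*(-66 + 254518) - 1*19500 = 7*(-1/506)*254452 - 19500 = -80962/23 - 19500 = -529462/23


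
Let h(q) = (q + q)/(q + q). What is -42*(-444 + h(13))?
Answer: 18606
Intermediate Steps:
h(q) = 1 (h(q) = (2*q)/((2*q)) = (2*q)*(1/(2*q)) = 1)
-42*(-444 + h(13)) = -42*(-444 + 1) = -42*(-443) = 18606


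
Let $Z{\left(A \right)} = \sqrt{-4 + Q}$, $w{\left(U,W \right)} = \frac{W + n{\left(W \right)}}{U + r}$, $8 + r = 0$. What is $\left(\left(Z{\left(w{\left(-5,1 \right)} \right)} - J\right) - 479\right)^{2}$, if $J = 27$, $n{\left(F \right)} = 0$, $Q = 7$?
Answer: $\left(506 - \sqrt{3}\right)^{2} \approx 2.5429 \cdot 10^{5}$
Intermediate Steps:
$r = -8$ ($r = -8 + 0 = -8$)
$w{\left(U,W \right)} = \frac{W}{-8 + U}$ ($w{\left(U,W \right)} = \frac{W + 0}{U - 8} = \frac{W}{-8 + U}$)
$Z{\left(A \right)} = \sqrt{3}$ ($Z{\left(A \right)} = \sqrt{-4 + 7} = \sqrt{3}$)
$\left(\left(Z{\left(w{\left(-5,1 \right)} \right)} - J\right) - 479\right)^{2} = \left(\left(\sqrt{3} - 27\right) - 479\right)^{2} = \left(\left(-27 + \sqrt{3}\right) - 479\right)^{2} = \left(-506 + \sqrt{3}\right)^{2}$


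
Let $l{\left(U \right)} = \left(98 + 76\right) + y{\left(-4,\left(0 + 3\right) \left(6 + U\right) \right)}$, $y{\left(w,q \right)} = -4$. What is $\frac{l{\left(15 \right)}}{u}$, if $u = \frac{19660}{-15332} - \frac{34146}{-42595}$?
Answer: $- \frac{3965046850}{11210401} \approx -353.69$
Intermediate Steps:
$u = - \frac{11210401}{23323805}$ ($u = 19660 \left(- \frac{1}{15332}\right) - - \frac{4878}{6085} = - \frac{4915}{3833} + \frac{4878}{6085} = - \frac{11210401}{23323805} \approx -0.48064$)
$l{\left(U \right)} = 170$ ($l{\left(U \right)} = \left(98 + 76\right) - 4 = 174 - 4 = 170$)
$\frac{l{\left(15 \right)}}{u} = \frac{170}{- \frac{11210401}{23323805}} = 170 \left(- \frac{23323805}{11210401}\right) = - \frac{3965046850}{11210401}$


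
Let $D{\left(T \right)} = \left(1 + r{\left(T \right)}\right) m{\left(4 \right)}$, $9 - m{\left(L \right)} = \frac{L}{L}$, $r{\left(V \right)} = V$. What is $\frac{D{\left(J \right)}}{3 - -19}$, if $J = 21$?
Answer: $8$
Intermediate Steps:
$m{\left(L \right)} = 8$ ($m{\left(L \right)} = 9 - \frac{L}{L} = 9 - 1 = 8$)
$D{\left(T \right)} = 8 + 8 T$ ($D{\left(T \right)} = \left(1 + T\right) 8 = 8 + 8 T$)
$\frac{D{\left(J \right)}}{3 - -19} = \frac{8 + 8 \cdot 21}{3 - -19} = \frac{8 + 168}{3 + 19} = \frac{176}{22} = 176 \cdot \frac{1}{22} = 8$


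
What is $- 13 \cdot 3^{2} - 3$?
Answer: $-120$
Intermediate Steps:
$- 13 \cdot 3^{2} - 3 = \left(-13\right) 9 - 3 = -117 - 3 = -120$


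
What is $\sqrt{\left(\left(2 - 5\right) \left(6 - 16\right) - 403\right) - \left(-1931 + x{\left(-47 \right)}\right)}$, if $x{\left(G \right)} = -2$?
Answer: $2 \sqrt{390} \approx 39.497$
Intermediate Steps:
$\sqrt{\left(\left(2 - 5\right) \left(6 - 16\right) - 403\right) - \left(-1931 + x{\left(-47 \right)}\right)} = \sqrt{\left(\left(2 - 5\right) \left(6 - 16\right) - 403\right) + \left(1931 - -2\right)} = \sqrt{\left(\left(2 - 5\right) \left(-10\right) - 403\right) + \left(1931 + 2\right)} = \sqrt{\left(\left(-3\right) \left(-10\right) - 403\right) + 1933} = \sqrt{\left(30 - 403\right) + 1933} = \sqrt{-373 + 1933} = \sqrt{1560} = 2 \sqrt{390}$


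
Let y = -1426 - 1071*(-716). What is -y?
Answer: -765410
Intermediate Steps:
y = 765410 (y = -1426 + 766836 = 765410)
-y = -1*765410 = -765410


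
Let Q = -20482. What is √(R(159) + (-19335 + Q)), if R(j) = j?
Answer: I*√39658 ≈ 199.14*I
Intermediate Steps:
√(R(159) + (-19335 + Q)) = √(159 + (-19335 - 20482)) = √(159 - 39817) = √(-39658) = I*√39658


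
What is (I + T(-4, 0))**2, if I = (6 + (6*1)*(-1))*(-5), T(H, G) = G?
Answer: 0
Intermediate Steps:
I = 0 (I = (6 + 6*(-1))*(-5) = (6 - 6)*(-5) = 0*(-5) = 0)
(I + T(-4, 0))**2 = (0 + 0)**2 = 0**2 = 0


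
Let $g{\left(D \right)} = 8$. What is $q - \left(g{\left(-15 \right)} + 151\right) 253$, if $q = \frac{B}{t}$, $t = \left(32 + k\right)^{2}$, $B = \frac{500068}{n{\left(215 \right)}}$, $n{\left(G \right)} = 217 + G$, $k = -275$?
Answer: $- \frac{256539200267}{6377292} \approx -40227.0$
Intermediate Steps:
$B = \frac{125017}{108}$ ($B = \frac{500068}{217 + 215} = \frac{500068}{432} = 500068 \cdot \frac{1}{432} = \frac{125017}{108} \approx 1157.6$)
$t = 59049$ ($t = \left(32 - 275\right)^{2} = \left(-243\right)^{2} = 59049$)
$q = \frac{125017}{6377292}$ ($q = \frac{125017}{108 \cdot 59049} = \frac{125017}{108} \cdot \frac{1}{59049} = \frac{125017}{6377292} \approx 0.019603$)
$q - \left(g{\left(-15 \right)} + 151\right) 253 = \frac{125017}{6377292} - \left(8 + 151\right) 253 = \frac{125017}{6377292} - 159 \cdot 253 = \frac{125017}{6377292} - 40227 = - \frac{256539200267}{6377292}$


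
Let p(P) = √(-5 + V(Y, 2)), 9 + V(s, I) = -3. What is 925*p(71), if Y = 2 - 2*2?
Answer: 925*I*√17 ≈ 3813.9*I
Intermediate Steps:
Y = -2 (Y = 2 - 4 = -2)
V(s, I) = -12 (V(s, I) = -9 - 3 = -12)
p(P) = I*√17 (p(P) = √(-5 - 12) = √(-17) = I*√17)
925*p(71) = 925*(I*√17) = 925*I*√17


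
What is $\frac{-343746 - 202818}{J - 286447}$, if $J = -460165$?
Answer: $\frac{136641}{186653} \approx 0.73206$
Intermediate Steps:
$\frac{-343746 - 202818}{J - 286447} = \frac{-343746 - 202818}{-460165 - 286447} = - \frac{546564}{-746612} = \left(-546564\right) \left(- \frac{1}{746612}\right) = \frac{136641}{186653}$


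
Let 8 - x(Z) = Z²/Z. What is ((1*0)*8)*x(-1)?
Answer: 0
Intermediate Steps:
x(Z) = 8 - Z (x(Z) = 8 - Z²/Z = 8 - Z)
((1*0)*8)*x(-1) = ((1*0)*8)*(8 - 1*(-1)) = (0*8)*(8 + 1) = 0*9 = 0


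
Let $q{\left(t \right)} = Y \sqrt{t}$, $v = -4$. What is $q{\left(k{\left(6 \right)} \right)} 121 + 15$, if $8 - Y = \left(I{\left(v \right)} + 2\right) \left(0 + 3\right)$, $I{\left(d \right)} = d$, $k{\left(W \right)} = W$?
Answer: $15 + 1694 \sqrt{6} \approx 4164.4$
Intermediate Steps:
$Y = 14$ ($Y = 8 - \left(-4 + 2\right) \left(0 + 3\right) = 8 - \left(-2\right) 3 = 8 - -6 = 8 + 6 = 14$)
$q{\left(t \right)} = 14 \sqrt{t}$
$q{\left(k{\left(6 \right)} \right)} 121 + 15 = 14 \sqrt{6} \cdot 121 + 15 = 1694 \sqrt{6} + 15 = 15 + 1694 \sqrt{6}$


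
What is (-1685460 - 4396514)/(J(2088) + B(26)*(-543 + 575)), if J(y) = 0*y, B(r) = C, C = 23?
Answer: -3040987/368 ≈ -8263.5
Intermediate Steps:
B(r) = 23
J(y) = 0
(-1685460 - 4396514)/(J(2088) + B(26)*(-543 + 575)) = (-1685460 - 4396514)/(0 + 23*(-543 + 575)) = -6081974/(0 + 23*32) = -6081974/(0 + 736) = -6081974/736 = -6081974*1/736 = -3040987/368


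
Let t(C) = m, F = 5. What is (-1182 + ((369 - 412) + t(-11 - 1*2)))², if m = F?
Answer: 1488400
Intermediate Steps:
m = 5
t(C) = 5
(-1182 + ((369 - 412) + t(-11 - 1*2)))² = (-1182 + ((369 - 412) + 5))² = (-1182 + (-43 + 5))² = (-1182 - 38)² = (-1220)² = 1488400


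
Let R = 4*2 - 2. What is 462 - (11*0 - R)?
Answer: 468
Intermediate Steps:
R = 6 (R = 8 - 2 = 6)
462 - (11*0 - R) = 462 - (11*0 - 1*6) = 462 - (0 - 6) = 462 - 1*(-6) = 462 + 6 = 468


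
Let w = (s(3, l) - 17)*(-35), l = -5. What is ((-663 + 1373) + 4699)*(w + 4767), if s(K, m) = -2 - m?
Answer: 28435113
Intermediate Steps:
w = 490 (w = ((-2 - 1*(-5)) - 17)*(-35) = ((-2 + 5) - 17)*(-35) = (3 - 17)*(-35) = -14*(-35) = 490)
((-663 + 1373) + 4699)*(w + 4767) = ((-663 + 1373) + 4699)*(490 + 4767) = (710 + 4699)*5257 = 5409*5257 = 28435113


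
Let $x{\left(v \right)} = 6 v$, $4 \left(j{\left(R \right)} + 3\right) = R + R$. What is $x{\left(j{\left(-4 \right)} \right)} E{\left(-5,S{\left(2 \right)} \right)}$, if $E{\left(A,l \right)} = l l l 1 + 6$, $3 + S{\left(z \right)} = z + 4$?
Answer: $-990$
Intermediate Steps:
$S{\left(z \right)} = 1 + z$ ($S{\left(z \right)} = -3 + \left(z + 4\right) = -3 + \left(4 + z\right) = 1 + z$)
$j{\left(R \right)} = -3 + \frac{R}{2}$ ($j{\left(R \right)} = -3 + \frac{R + R}{4} = -3 + \frac{2 R}{4} = -3 + \frac{R}{2}$)
$E{\left(A,l \right)} = 6 + l^{3}$ ($E{\left(A,l \right)} = l^{2} l 1 + 6 = l^{3} \cdot 1 + 6 = l^{3} + 6 = 6 + l^{3}$)
$x{\left(j{\left(-4 \right)} \right)} E{\left(-5,S{\left(2 \right)} \right)} = 6 \left(-3 + \frac{1}{2} \left(-4\right)\right) \left(6 + \left(1 + 2\right)^{3}\right) = 6 \left(-3 - 2\right) \left(6 + 3^{3}\right) = 6 \left(-5\right) \left(6 + 27\right) = \left(-30\right) 33 = -990$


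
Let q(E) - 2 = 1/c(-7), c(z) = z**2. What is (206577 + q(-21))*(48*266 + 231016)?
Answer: 2467672335648/49 ≈ 5.0361e+10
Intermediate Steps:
q(E) = 99/49 (q(E) = 2 + 1/((-7)**2) = 2 + 1/49 = 99/49)
(206577 + q(-21))*(48*266 + 231016) = (206577 + 99/49)*(48*266 + 231016) = 10122372*(12768 + 231016)/49 = (10122372/49)*243784 = 2467672335648/49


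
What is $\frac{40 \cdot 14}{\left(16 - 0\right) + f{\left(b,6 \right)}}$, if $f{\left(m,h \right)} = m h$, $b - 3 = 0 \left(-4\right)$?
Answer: $\frac{280}{17} \approx 16.471$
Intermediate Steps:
$b = 3$ ($b = 3 + 0 \left(-4\right) = 3 + 0 = 3$)
$f{\left(m,h \right)} = h m$
$\frac{40 \cdot 14}{\left(16 - 0\right) + f{\left(b,6 \right)}} = \frac{40 \cdot 14}{\left(16 - 0\right) + 6 \cdot 3} = \frac{560}{\left(16 + 0\right) + 18} = \frac{560}{16 + 18} = \frac{560}{34} = 560 \cdot \frac{1}{34} = \frac{280}{17}$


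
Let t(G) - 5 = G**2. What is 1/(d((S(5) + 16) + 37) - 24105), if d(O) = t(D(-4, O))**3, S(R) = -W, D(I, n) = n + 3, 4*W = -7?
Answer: 4096/152624216511041 ≈ 2.6837e-11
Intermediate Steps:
W = -7/4 (W = (1/4)*(-7) = -7/4 ≈ -1.7500)
D(I, n) = 3 + n
t(G) = 5 + G**2
S(R) = 7/4 (S(R) = -1*(-7/4) = 7/4)
d(O) = (5 + (3 + O)**2)**3
1/(d((S(5) + 16) + 37) - 24105) = 1/((5 + (3 + ((7/4 + 16) + 37))**2)**3 - 24105) = 1/((5 + (3 + (71/4 + 37))**2)**3 - 24105) = 1/((5 + (3 + 219/4)**2)**3 - 24105) = 1/((5 + (231/4)**2)**3 - 24105) = 1/((5 + 53361/16)**3 - 24105) = 1/((53441/16)**3 - 24105) = 1/(152624315245121/4096 - 24105) = 1/(152624216511041/4096) = 4096/152624216511041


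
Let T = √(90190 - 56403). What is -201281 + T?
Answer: -201281 + √33787 ≈ -2.0110e+5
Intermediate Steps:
T = √33787 ≈ 183.81
-201281 + T = -201281 + √33787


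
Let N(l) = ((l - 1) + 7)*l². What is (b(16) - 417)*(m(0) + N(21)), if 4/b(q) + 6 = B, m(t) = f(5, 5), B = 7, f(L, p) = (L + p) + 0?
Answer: -4921721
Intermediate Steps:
f(L, p) = L + p
m(t) = 10 (m(t) = 5 + 5 = 10)
b(q) = 4 (b(q) = 4/(-6 + 7) = 4/1 = 4*1 = 4)
N(l) = l²*(6 + l) (N(l) = ((-1 + l) + 7)*l² = (6 + l)*l² = l²*(6 + l))
(b(16) - 417)*(m(0) + N(21)) = (4 - 417)*(10 + 21²*(6 + 21)) = -413*(10 + 441*27) = -413*(10 + 11907) = -413*11917 = -4921721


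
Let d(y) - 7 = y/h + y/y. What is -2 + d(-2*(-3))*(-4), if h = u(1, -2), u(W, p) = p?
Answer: -22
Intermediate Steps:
h = -2
d(y) = 8 - y/2 (d(y) = 7 + (y/(-2) + y/y) = 7 + (y*(-½) + 1) = 7 + (-y/2 + 1) = 7 + (1 - y/2) = 8 - y/2)
-2 + d(-2*(-3))*(-4) = -2 + (8 - (-1)*(-3))*(-4) = -2 + (8 - ½*6)*(-4) = -2 + (8 - 3)*(-4) = -2 + 5*(-4) = -2 - 20 = -22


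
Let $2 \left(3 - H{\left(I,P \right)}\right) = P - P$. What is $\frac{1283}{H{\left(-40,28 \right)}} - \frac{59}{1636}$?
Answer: $\frac{2098811}{4908} \approx 427.63$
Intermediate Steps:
$H{\left(I,P \right)} = 3$ ($H{\left(I,P \right)} = 3 - \frac{P - P}{2} = 3 - 0 = 3 + 0 = 3$)
$\frac{1283}{H{\left(-40,28 \right)}} - \frac{59}{1636} = \frac{1283}{3} - \frac{59}{1636} = \frac{2098811}{4908}$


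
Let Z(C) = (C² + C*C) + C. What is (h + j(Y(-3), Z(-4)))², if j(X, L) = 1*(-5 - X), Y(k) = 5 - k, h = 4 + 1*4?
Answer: 25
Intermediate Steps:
h = 8 (h = 4 + 4 = 8)
Z(C) = C + 2*C² (Z(C) = (C² + C²) + C = 2*C² + C = C + 2*C²)
j(X, L) = -5 - X
(h + j(Y(-3), Z(-4)))² = (8 + (-5 - (5 - 1*(-3))))² = (8 + (-5 - (5 + 3)))² = (8 + (-5 - 1*8))² = (8 + (-5 - 8))² = (8 - 13)² = (-5)² = 25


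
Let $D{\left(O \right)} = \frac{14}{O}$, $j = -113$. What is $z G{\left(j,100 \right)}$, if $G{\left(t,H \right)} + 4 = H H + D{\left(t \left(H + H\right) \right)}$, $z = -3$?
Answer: $- \frac{338864379}{11300} \approx -29988.0$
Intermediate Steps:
$G{\left(t,H \right)} = -4 + H^{2} + \frac{7}{H t}$ ($G{\left(t,H \right)} = -4 + \left(H H + \frac{14}{t \left(H + H\right)}\right) = -4 + \left(H^{2} + \frac{14}{t 2 H}\right) = -4 + \left(H^{2} + \frac{14}{2 H t}\right) = -4 + \left(H^{2} + 14 \frac{1}{2 H t}\right) = -4 + \left(H^{2} + \frac{7}{H t}\right) = -4 + H^{2} + \frac{7}{H t}$)
$z G{\left(j,100 \right)} = - 3 \left(-4 + 100^{2} + \frac{7}{100 \left(-113\right)}\right) = - 3 \left(-4 + 10000 + 7 \cdot \frac{1}{100} \left(- \frac{1}{113}\right)\right) = - 3 \left(-4 + 10000 - \frac{7}{11300}\right) = \left(-3\right) \frac{112954793}{11300} = - \frac{338864379}{11300}$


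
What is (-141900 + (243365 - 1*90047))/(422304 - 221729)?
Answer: 11418/200575 ≈ 0.056926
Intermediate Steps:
(-141900 + (243365 - 1*90047))/(422304 - 221729) = (-141900 + (243365 - 90047))/200575 = (-141900 + 153318)*(1/200575) = 11418*(1/200575) = 11418/200575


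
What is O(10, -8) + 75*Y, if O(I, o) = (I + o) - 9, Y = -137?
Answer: -10282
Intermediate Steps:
O(I, o) = -9 + I + o
O(10, -8) + 75*Y = (-9 + 10 - 8) + 75*(-137) = -7 - 10275 = -10282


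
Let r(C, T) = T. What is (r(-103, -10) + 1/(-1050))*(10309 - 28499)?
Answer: 19101319/105 ≈ 1.8192e+5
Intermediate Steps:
(r(-103, -10) + 1/(-1050))*(10309 - 28499) = (-10 + 1/(-1050))*(10309 - 28499) = (-10 - 1/1050)*(-18190) = -10501/1050*(-18190) = 19101319/105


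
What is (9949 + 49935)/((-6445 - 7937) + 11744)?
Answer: -29942/1319 ≈ -22.701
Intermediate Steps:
(9949 + 49935)/((-6445 - 7937) + 11744) = 59884/(-14382 + 11744) = 59884/(-2638) = 59884*(-1/2638) = -29942/1319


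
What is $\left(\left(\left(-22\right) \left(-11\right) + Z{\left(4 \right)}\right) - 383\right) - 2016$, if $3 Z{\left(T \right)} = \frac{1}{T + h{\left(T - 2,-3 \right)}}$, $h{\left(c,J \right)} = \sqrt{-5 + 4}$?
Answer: $- \frac{110003}{51} - \frac{i}{51} \approx -2156.9 - 0.019608 i$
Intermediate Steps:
$h{\left(c,J \right)} = i$ ($h{\left(c,J \right)} = \sqrt{-1} = i$)
$Z{\left(T \right)} = \frac{1}{3 \left(i + T\right)}$ ($Z{\left(T \right)} = \frac{1}{3 \left(T + i\right)} = \frac{1}{3 \left(i + T\right)}$)
$\left(\left(\left(-22\right) \left(-11\right) + Z{\left(4 \right)}\right) - 383\right) - 2016 = \left(\left(\left(-22\right) \left(-11\right) + \frac{1}{3 \left(i + 4\right)}\right) - 383\right) - 2016 = \left(\left(242 + \frac{1}{3 \left(4 + i\right)}\right) - 383\right) - 2016 = \left(\left(242 + \frac{\frac{1}{17} \left(4 - i\right)}{3}\right) - 383\right) - 2016 = \left(\left(242 + \frac{4 - i}{51}\right) - 383\right) - 2016 = \left(-141 + \frac{4 - i}{51}\right) - 2016 = -2157 + \frac{4 - i}{51}$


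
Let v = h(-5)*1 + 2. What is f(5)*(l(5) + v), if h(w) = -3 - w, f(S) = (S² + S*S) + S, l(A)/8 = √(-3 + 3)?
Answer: 220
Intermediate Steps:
l(A) = 0 (l(A) = 8*√(-3 + 3) = 8*√0 = 8*0 = 0)
f(S) = S + 2*S² (f(S) = (S² + S²) + S = 2*S² + S = S + 2*S²)
v = 4 (v = (-3 - 1*(-5))*1 + 2 = (-3 + 5)*1 + 2 = 2*1 + 2 = 2 + 2 = 4)
f(5)*(l(5) + v) = (5*(1 + 2*5))*(0 + 4) = (5*(1 + 10))*4 = (5*11)*4 = 55*4 = 220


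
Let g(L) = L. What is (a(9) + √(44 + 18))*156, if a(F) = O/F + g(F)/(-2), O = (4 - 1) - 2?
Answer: -2054/3 + 156*√62 ≈ 543.68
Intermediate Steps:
O = 1 (O = 3 - 2 = 1)
a(F) = 1/F - F/2 (a(F) = 1/F + F/(-2) = 1/F + F*(-½) = 1/F - F/2)
(a(9) + √(44 + 18))*156 = ((1/9 - ½*9) + √(44 + 18))*156 = ((⅑ - 9/2) + √62)*156 = (-79/18 + √62)*156 = -2054/3 + 156*√62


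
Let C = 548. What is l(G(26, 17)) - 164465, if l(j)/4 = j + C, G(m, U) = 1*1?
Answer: -162269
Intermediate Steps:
G(m, U) = 1
l(j) = 2192 + 4*j (l(j) = 4*(j + 548) = 4*(548 + j) = 2192 + 4*j)
l(G(26, 17)) - 164465 = (2192 + 4*1) - 164465 = (2192 + 4) - 164465 = 2196 - 164465 = -162269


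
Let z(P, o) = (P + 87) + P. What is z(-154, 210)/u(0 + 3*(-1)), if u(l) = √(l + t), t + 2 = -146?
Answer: 221*I*√151/151 ≈ 17.985*I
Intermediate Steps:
t = -148 (t = -2 - 146 = -148)
z(P, o) = 87 + 2*P (z(P, o) = (87 + P) + P = 87 + 2*P)
u(l) = √(-148 + l) (u(l) = √(l - 148) = √(-148 + l))
z(-154, 210)/u(0 + 3*(-1)) = (87 + 2*(-154))/(√(-148 + (0 + 3*(-1)))) = (87 - 308)/(√(-148 + (0 - 3))) = -221/√(-148 - 3) = -221*(-I*√151/151) = -(-221)*I*√151/151 = 221*I*√151/151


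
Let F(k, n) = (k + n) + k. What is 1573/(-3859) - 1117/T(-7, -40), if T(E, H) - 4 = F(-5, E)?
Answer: 4290054/50167 ≈ 85.516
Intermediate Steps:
F(k, n) = n + 2*k
T(E, H) = -6 + E (T(E, H) = 4 + (E + 2*(-5)) = 4 + (E - 10) = 4 + (-10 + E) = -6 + E)
1573/(-3859) - 1117/T(-7, -40) = 1573/(-3859) - 1117/(-6 - 7) = 1573*(-1/3859) - 1117/(-13) = -1573/3859 - 1117*(-1/13) = -1573/3859 + 1117/13 = 4290054/50167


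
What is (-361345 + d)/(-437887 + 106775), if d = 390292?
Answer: -28947/331112 ≈ -0.087424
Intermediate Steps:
(-361345 + d)/(-437887 + 106775) = (-361345 + 390292)/(-437887 + 106775) = 28947/(-331112) = 28947*(-1/331112) = -28947/331112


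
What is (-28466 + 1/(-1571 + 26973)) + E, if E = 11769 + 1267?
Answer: -391952859/25402 ≈ -15430.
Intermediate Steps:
E = 13036
(-28466 + 1/(-1571 + 26973)) + E = (-28466 + 1/(-1571 + 26973)) + 13036 = (-28466 + 1/25402) + 13036 = -723093331/25402 + 13036 = -391952859/25402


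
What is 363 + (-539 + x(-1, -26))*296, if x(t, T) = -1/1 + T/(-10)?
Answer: -793537/5 ≈ -1.5871e+5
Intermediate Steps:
x(t, T) = -1 - T/10 (x(t, T) = -1*1 + T*(-⅒) = -1 - T/10)
363 + (-539 + x(-1, -26))*296 = 363 + (-539 + (-1 - ⅒*(-26)))*296 = 363 + (-539 + (-1 + 13/5))*296 = 363 + (-539 + 8/5)*296 = 363 - 2687/5*296 = 363 - 795352/5 = -793537/5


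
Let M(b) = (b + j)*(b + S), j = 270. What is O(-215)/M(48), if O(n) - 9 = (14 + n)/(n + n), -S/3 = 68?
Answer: -1357/7110480 ≈ -0.00019084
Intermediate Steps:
S = -204 (S = -3*68 = -204)
M(b) = (-204 + b)*(270 + b) (M(b) = (b + 270)*(b - 204) = (270 + b)*(-204 + b) = (-204 + b)*(270 + b))
O(n) = 9 + (14 + n)/(2*n) (O(n) = 9 + (14 + n)/(n + n) = 9 + (14 + n)/((2*n)) = 9 + (14 + n)*(1/(2*n)) = 9 + (14 + n)/(2*n))
O(-215)/M(48) = (19/2 + 7/(-215))/(-55080 + 48**2 + 66*48) = (19/2 + 7*(-1/215))/(-55080 + 2304 + 3168) = (19/2 - 7/215)/(-49608) = (4071/430)*(-1/49608) = -1357/7110480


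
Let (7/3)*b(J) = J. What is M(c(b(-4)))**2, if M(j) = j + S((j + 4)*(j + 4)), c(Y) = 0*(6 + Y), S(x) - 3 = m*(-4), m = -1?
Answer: 49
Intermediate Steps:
b(J) = 3*J/7
S(x) = 7 (S(x) = 3 - 1*(-4) = 3 + 4 = 7)
c(Y) = 0
M(j) = 7 + j (M(j) = j + 7 = 7 + j)
M(c(b(-4)))**2 = (7 + 0)**2 = 7**2 = 49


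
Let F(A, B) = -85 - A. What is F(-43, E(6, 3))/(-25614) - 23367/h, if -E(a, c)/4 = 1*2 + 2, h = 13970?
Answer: -99655933/59637930 ≈ -1.6710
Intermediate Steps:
E(a, c) = -16 (E(a, c) = -4*(1*2 + 2) = -4*(2 + 2) = -4*4 = -16)
F(-43, E(6, 3))/(-25614) - 23367/h = (-85 - 1*(-43))/(-25614) - 23367/13970 = (-85 + 43)*(-1/25614) - 23367*1/13970 = -42*(-1/25614) - 23367/13970 = 7/4269 - 23367/13970 = -99655933/59637930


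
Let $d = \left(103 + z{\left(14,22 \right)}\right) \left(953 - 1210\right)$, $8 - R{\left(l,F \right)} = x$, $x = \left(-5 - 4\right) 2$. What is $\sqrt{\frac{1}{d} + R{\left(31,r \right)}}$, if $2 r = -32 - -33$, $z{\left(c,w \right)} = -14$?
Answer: $\frac{\sqrt{13602504481}}{22873} \approx 5.099$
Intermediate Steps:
$r = \frac{1}{2}$ ($r = \frac{-32 - -33}{2} = \frac{-32 + 33}{2} = \frac{1}{2} \cdot 1 = \frac{1}{2} \approx 0.5$)
$x = -18$ ($x = \left(-9\right) 2 = -18$)
$R{\left(l,F \right)} = 26$ ($R{\left(l,F \right)} = 8 - -18 = 8 + 18 = 26$)
$d = -22873$ ($d = \left(103 - 14\right) \left(953 - 1210\right) = 89 \left(-257\right) = -22873$)
$\sqrt{\frac{1}{d} + R{\left(31,r \right)}} = \sqrt{\frac{1}{-22873} + 26} = \sqrt{- \frac{1}{22873} + 26} = \sqrt{\frac{594697}{22873}} = \frac{\sqrt{13602504481}}{22873}$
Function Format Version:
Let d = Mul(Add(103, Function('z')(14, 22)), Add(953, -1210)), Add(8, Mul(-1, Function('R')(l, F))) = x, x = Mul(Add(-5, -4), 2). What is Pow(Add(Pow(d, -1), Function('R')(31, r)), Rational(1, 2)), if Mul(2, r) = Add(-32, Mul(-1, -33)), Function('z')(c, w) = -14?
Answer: Mul(Rational(1, 22873), Pow(13602504481, Rational(1, 2))) ≈ 5.0990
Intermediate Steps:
r = Rational(1, 2) (r = Mul(Rational(1, 2), Add(-32, Mul(-1, -33))) = Mul(Rational(1, 2), Add(-32, 33)) = Mul(Rational(1, 2), 1) = Rational(1, 2) ≈ 0.50000)
x = -18 (x = Mul(-9, 2) = -18)
Function('R')(l, F) = 26 (Function('R')(l, F) = Add(8, Mul(-1, -18)) = Add(8, 18) = 26)
d = -22873 (d = Mul(Add(103, -14), Add(953, -1210)) = Mul(89, -257) = -22873)
Pow(Add(Pow(d, -1), Function('R')(31, r)), Rational(1, 2)) = Pow(Add(Pow(-22873, -1), 26), Rational(1, 2)) = Pow(Add(Rational(-1, 22873), 26), Rational(1, 2)) = Pow(Rational(594697, 22873), Rational(1, 2)) = Mul(Rational(1, 22873), Pow(13602504481, Rational(1, 2)))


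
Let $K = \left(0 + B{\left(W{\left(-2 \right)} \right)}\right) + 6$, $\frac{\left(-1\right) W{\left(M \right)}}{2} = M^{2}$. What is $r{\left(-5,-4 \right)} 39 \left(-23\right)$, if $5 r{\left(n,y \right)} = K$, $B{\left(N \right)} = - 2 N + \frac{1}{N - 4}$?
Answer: $- \frac{78637}{20} \approx -3931.9$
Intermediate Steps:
$W{\left(M \right)} = - 2 M^{2}$
$B{\left(N \right)} = \frac{1}{-4 + N} - 2 N$ ($B{\left(N \right)} = - 2 N + \frac{1}{-4 + N} = \frac{1}{-4 + N} - 2 N$)
$K = \frac{263}{12}$ ($K = \left(0 + \frac{1 - 2 \left(- 2 \left(-2\right)^{2}\right)^{2} + 8 \left(- 2 \left(-2\right)^{2}\right)}{-4 - 2 \left(-2\right)^{2}}\right) + 6 = \left(0 + \frac{1 - 2 \left(\left(-2\right) 4\right)^{2} + 8 \left(\left(-2\right) 4\right)}{-4 - 8}\right) + 6 = \left(0 + \frac{1 - 2 \left(-8\right)^{2} + 8 \left(-8\right)}{-4 - 8}\right) + 6 = \left(0 + \frac{1 - 128 - 64}{-12}\right) + 6 = \left(0 - \frac{1 - 128 - 64}{12}\right) + 6 = \left(0 - - \frac{191}{12}\right) + 6 = \left(0 + \frac{191}{12}\right) + 6 = \frac{191}{12} + 6 = \frac{263}{12} \approx 21.917$)
$r{\left(n,y \right)} = \frac{263}{60}$ ($r{\left(n,y \right)} = \frac{1}{5} \cdot \frac{263}{12} = \frac{263}{60}$)
$r{\left(-5,-4 \right)} 39 \left(-23\right) = \frac{263}{60} \cdot 39 \left(-23\right) = \frac{3419}{20} \left(-23\right) = - \frac{78637}{20}$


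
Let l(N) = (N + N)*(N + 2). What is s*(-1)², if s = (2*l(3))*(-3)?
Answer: -180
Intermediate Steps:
l(N) = 2*N*(2 + N) (l(N) = (2*N)*(2 + N) = 2*N*(2 + N))
s = -180 (s = (2*(2*3*(2 + 3)))*(-3) = (2*(2*3*5))*(-3) = (2*30)*(-3) = 60*(-3) = -180)
s*(-1)² = -180*(-1)² = -180*1 = -180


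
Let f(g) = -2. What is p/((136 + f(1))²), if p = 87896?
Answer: 21974/4489 ≈ 4.8951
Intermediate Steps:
p/((136 + f(1))²) = 87896/((136 - 2)²) = 87896/(134²) = 87896/17956 = 87896*(1/17956) = 21974/4489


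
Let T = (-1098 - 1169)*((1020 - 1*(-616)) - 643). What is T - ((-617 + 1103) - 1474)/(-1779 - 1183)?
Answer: -3333925505/1481 ≈ -2.2511e+6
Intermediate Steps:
T = -2251131 (T = -2267*((1020 + 616) - 643) = -2267*(1636 - 643) = -2267*993 = -2251131)
T - ((-617 + 1103) - 1474)/(-1779 - 1183) = -2251131 - ((-617 + 1103) - 1474)/(-1779 - 1183) = -2251131 - (486 - 1474)/(-2962) = -2251131 - (-988)*(-1)/2962 = -2251131 - 1*494/1481 = -2251131 - 494/1481 = -3333925505/1481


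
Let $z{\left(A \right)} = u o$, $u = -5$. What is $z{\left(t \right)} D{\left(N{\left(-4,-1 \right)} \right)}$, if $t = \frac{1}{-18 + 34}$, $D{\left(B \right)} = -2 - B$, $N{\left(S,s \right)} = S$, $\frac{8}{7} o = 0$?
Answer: $0$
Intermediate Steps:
$o = 0$ ($o = \frac{7}{8} \cdot 0 = 0$)
$t = \frac{1}{16} \approx 0.0625$
$z{\left(A \right)} = 0$ ($z{\left(A \right)} = \left(-5\right) 0 = 0$)
$z{\left(t \right)} D{\left(N{\left(-4,-1 \right)} \right)} = 0 \left(-2 - -4\right) = 0 \left(-2 + 4\right) = 0 \cdot 2 = 0$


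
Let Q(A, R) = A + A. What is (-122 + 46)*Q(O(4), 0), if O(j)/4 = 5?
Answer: -3040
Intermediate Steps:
O(j) = 20 (O(j) = 4*5 = 20)
Q(A, R) = 2*A
(-122 + 46)*Q(O(4), 0) = (-122 + 46)*(2*20) = -76*40 = -3040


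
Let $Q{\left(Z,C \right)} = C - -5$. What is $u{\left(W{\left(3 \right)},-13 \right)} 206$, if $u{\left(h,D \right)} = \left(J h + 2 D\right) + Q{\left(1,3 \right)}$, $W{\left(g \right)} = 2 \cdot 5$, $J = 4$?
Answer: $4532$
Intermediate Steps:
$Q{\left(Z,C \right)} = 5 + C$ ($Q{\left(Z,C \right)} = C + 5 = 5 + C$)
$W{\left(g \right)} = 10$
$u{\left(h,D \right)} = 8 + 2 D + 4 h$ ($u{\left(h,D \right)} = \left(4 h + 2 D\right) + \left(5 + 3\right) = \left(2 D + 4 h\right) + 8 = 8 + 2 D + 4 h$)
$u{\left(W{\left(3 \right)},-13 \right)} 206 = \left(8 + 2 \left(-13\right) + 4 \cdot 10\right) 206 = \left(8 - 26 + 40\right) 206 = 22 \cdot 206 = 4532$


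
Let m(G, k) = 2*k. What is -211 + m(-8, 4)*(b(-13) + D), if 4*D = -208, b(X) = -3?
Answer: -651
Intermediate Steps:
D = -52 (D = (¼)*(-208) = -52)
-211 + m(-8, 4)*(b(-13) + D) = -211 + (2*4)*(-3 - 52) = -211 + 8*(-55) = -211 - 440 = -651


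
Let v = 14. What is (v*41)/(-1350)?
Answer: -287/675 ≈ -0.42519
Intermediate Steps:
(v*41)/(-1350) = (14*41)/(-1350) = 574*(-1/1350) = -287/675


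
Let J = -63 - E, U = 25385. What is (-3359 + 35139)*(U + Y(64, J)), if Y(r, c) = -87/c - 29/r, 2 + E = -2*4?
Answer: 684143560695/848 ≈ 8.0677e+8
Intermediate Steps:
E = -10 (E = -2 - 2*4 = -2 - 8 = -10)
J = -53 (J = -63 - 1*(-10) = -63 + 10 = -53)
(-3359 + 35139)*(U + Y(64, J)) = (-3359 + 35139)*(25385 + (-87/(-53) - 29/64)) = 31780*(25385 + (-87*(-1/53) - 29*1/64)) = 31780*(25385 + (87/53 - 29/64)) = 31780*(25385 + 4031/3392) = 31780*(86109951/3392) = 684143560695/848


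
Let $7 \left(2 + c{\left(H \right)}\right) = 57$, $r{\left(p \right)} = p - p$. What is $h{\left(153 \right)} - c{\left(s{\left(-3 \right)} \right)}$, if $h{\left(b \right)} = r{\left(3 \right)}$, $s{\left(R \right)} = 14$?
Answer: $- \frac{43}{7} \approx -6.1429$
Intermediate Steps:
$r{\left(p \right)} = 0$
$c{\left(H \right)} = \frac{43}{7}$ ($c{\left(H \right)} = -2 + \frac{1}{7} \cdot 57 = -2 + \frac{57}{7} = \frac{43}{7}$)
$h{\left(b \right)} = 0$
$h{\left(153 \right)} - c{\left(s{\left(-3 \right)} \right)} = 0 - \frac{43}{7} = - \frac{43}{7}$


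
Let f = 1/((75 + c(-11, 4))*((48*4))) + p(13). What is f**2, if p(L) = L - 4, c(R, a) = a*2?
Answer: 20570730625/253956096 ≈ 81.001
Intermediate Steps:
c(R, a) = 2*a
p(L) = -4 + L
f = 143425/15936 (f = 1/((75 + 2*4)*((48*4))) + (-4 + 13) = 1/((75 + 8)*192) + 9 = (1/192)/83 + 9 = (1/83)*(1/192) + 9 = 1/15936 + 9 = 143425/15936 ≈ 9.0001)
f**2 = (143425/15936)**2 = 20570730625/253956096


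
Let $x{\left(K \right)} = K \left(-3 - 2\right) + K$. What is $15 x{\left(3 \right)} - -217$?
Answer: $37$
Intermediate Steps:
$x{\left(K \right)} = - 4 K$ ($x{\left(K \right)} = K \left(-5\right) + K = - 5 K + K = - 4 K$)
$15 x{\left(3 \right)} - -217 = 15 \left(\left(-4\right) 3\right) - -217 = 15 \left(-12\right) + 217 = -180 + 217 = 37$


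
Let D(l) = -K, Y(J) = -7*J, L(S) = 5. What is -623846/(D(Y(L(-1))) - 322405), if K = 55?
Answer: 311923/161230 ≈ 1.9346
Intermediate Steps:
D(l) = -55 (D(l) = -1*55 = -55)
-623846/(D(Y(L(-1))) - 322405) = -623846/(-55 - 322405) = -623846/(-322460) = -623846*(-1/322460) = 311923/161230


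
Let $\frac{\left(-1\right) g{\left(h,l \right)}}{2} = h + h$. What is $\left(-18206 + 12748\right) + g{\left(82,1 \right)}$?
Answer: $-5786$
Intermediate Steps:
$g{\left(h,l \right)} = - 4 h$ ($g{\left(h,l \right)} = - 2 \left(h + h\right) = - 2 \cdot 2 h = - 4 h$)
$\left(-18206 + 12748\right) + g{\left(82,1 \right)} = \left(-18206 + 12748\right) - 328 = -5458 - 328 = -5786$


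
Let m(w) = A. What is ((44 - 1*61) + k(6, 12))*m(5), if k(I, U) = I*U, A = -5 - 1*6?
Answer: -605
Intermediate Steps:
A = -11 (A = -5 - 6 = -11)
m(w) = -11
((44 - 1*61) + k(6, 12))*m(5) = ((44 - 1*61) + 6*12)*(-11) = ((44 - 61) + 72)*(-11) = (-17 + 72)*(-11) = 55*(-11) = -605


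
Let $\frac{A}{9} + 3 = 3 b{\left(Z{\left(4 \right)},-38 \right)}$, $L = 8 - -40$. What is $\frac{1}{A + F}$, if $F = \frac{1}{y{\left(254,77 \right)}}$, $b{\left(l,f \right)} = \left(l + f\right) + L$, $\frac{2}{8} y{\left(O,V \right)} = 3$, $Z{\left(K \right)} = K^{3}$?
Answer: $\frac{12}{23653} \approx 0.00050734$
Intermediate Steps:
$y{\left(O,V \right)} = 12$ ($y{\left(O,V \right)} = 4 \cdot 3 = 12$)
$L = 48$ ($L = 8 + 40 = 48$)
$b{\left(l,f \right)} = 48 + f + l$ ($b{\left(l,f \right)} = \left(l + f\right) + 48 = \left(f + l\right) + 48 = 48 + f + l$)
$F = \frac{1}{12} \approx 0.083333$
$A = 1971$ ($A = -27 + 9 \cdot 3 \left(48 - 38 + 4^{3}\right) = -27 + 9 \cdot 3 \left(48 - 38 + 64\right) = -27 + 9 \cdot 3 \cdot 74 = -27 + 9 \cdot 222 = -27 + 1998 = 1971$)
$\frac{1}{A + F} = \frac{1}{1971 + \frac{1}{12}} = \frac{1}{\frac{23653}{12}} = \frac{12}{23653}$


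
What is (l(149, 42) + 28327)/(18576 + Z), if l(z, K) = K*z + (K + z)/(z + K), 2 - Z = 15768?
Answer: 17293/1405 ≈ 12.308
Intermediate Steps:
Z = -15766 (Z = 2 - 1*15768 = 2 - 15768 = -15766)
l(z, K) = 1 + K*z (l(z, K) = K*z + (K + z)/(K + z) = K*z + 1 = 1 + K*z)
(l(149, 42) + 28327)/(18576 + Z) = ((1 + 42*149) + 28327)/(18576 - 15766) = ((1 + 6258) + 28327)/2810 = (6259 + 28327)*(1/2810) = 34586*(1/2810) = 17293/1405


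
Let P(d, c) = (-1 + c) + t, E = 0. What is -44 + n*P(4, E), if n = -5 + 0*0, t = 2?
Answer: -49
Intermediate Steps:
n = -5 (n = -5 + 0 = -5)
P(d, c) = 1 + c (P(d, c) = (-1 + c) + 2 = 1 + c)
-44 + n*P(4, E) = -44 - 5*(1 + 0) = -44 - 5*1 = -44 - 5 = -49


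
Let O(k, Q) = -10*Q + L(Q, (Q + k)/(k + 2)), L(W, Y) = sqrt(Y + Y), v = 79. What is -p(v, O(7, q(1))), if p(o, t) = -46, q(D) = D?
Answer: 46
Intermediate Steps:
L(W, Y) = sqrt(2)*sqrt(Y) (L(W, Y) = sqrt(2*Y) = sqrt(2)*sqrt(Y))
O(k, Q) = -10*Q + sqrt(2)*sqrt((Q + k)/(2 + k)) (O(k, Q) = -10*Q + sqrt(2)*sqrt((Q + k)/(k + 2)) = -10*Q + sqrt(2)*sqrt((Q + k)/(2 + k)))
-p(v, O(7, q(1))) = -1*(-46) = 46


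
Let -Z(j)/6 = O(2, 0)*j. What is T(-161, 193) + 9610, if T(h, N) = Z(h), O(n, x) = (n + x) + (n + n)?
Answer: 15406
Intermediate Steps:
O(n, x) = x + 3*n (O(n, x) = (n + x) + 2*n = x + 3*n)
Z(j) = -36*j (Z(j) = -6*(0 + 3*2)*j = -6*(0 + 6)*j = -36*j)
T(h, N) = -36*h
T(-161, 193) + 9610 = -36*(-161) + 9610 = 5796 + 9610 = 15406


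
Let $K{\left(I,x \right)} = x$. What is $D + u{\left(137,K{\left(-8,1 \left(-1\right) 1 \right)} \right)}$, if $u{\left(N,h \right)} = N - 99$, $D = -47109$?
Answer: $-47071$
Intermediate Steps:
$u{\left(N,h \right)} = -99 + N$
$D + u{\left(137,K{\left(-8,1 \left(-1\right) 1 \right)} \right)} = -47109 + \left(-99 + 137\right) = -47109 + 38 = -47071$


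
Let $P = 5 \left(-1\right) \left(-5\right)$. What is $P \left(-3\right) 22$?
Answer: $-1650$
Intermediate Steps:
$P = 25$ ($P = \left(-5\right) \left(-5\right) = 25$)
$P \left(-3\right) 22 = 25 \left(-3\right) 22 = \left(-75\right) 22 = -1650$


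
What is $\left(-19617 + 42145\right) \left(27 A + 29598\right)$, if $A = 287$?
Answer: $841353216$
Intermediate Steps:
$\left(-19617 + 42145\right) \left(27 A + 29598\right) = \left(-19617 + 42145\right) \left(27 \cdot 287 + 29598\right) = 22528 \left(7749 + 29598\right) = 22528 \cdot 37347 = 841353216$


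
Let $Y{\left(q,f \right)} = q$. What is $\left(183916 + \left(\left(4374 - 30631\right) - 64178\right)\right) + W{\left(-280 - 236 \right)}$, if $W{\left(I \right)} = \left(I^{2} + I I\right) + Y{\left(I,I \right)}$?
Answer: $625477$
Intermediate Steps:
$W{\left(I \right)} = I + 2 I^{2}$ ($W{\left(I \right)} = \left(I^{2} + I I\right) + I = \left(I^{2} + I^{2}\right) + I = 2 I^{2} + I = I + 2 I^{2}$)
$\left(183916 + \left(\left(4374 - 30631\right) - 64178\right)\right) + W{\left(-280 - 236 \right)} = \left(183916 + \left(\left(4374 - 30631\right) - 64178\right)\right) + \left(-280 - 236\right) \left(1 + 2 \left(-280 - 236\right)\right) = \left(183916 - 90435\right) + \left(-280 - 236\right) \left(1 + 2 \left(-280 - 236\right)\right) = \left(183916 - 90435\right) - 516 \left(1 + 2 \left(-516\right)\right) = 93481 - 516 \left(1 - 1032\right) = 93481 - -531996 = 93481 + 531996 = 625477$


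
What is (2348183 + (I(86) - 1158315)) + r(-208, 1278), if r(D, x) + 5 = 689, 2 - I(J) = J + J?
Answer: 1190382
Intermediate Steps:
I(J) = 2 - 2*J (I(J) = 2 - (J + J) = 2 - 2*J)
r(D, x) = 684 (r(D, x) = -5 + 689 = 684)
(2348183 + (I(86) - 1158315)) + r(-208, 1278) = (2348183 + ((2 - 2*86) - 1158315)) + 684 = (2348183 + ((2 - 172) - 1158315)) + 684 = (2348183 + (-170 - 1158315)) + 684 = (2348183 - 1158485) + 684 = 1189698 + 684 = 1190382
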